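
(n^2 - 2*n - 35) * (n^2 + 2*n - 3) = n^4 - 42*n^2 - 64*n + 105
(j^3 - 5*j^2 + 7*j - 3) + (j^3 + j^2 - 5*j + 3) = 2*j^3 - 4*j^2 + 2*j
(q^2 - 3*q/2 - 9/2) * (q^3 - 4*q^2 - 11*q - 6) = q^5 - 11*q^4/2 - 19*q^3/2 + 57*q^2/2 + 117*q/2 + 27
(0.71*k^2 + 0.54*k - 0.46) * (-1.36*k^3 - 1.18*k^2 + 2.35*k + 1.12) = -0.9656*k^5 - 1.5722*k^4 + 1.6569*k^3 + 2.607*k^2 - 0.4762*k - 0.5152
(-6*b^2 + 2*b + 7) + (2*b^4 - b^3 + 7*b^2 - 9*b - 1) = 2*b^4 - b^3 + b^2 - 7*b + 6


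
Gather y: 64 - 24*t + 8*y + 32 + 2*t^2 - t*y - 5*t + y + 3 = 2*t^2 - 29*t + y*(9 - t) + 99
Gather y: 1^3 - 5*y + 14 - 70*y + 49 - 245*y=64 - 320*y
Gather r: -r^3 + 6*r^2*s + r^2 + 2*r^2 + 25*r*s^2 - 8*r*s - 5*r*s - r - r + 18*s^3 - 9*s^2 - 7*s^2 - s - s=-r^3 + r^2*(6*s + 3) + r*(25*s^2 - 13*s - 2) + 18*s^3 - 16*s^2 - 2*s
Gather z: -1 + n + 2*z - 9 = n + 2*z - 10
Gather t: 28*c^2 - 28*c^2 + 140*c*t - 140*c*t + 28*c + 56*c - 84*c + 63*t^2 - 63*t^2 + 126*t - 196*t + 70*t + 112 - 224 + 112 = 0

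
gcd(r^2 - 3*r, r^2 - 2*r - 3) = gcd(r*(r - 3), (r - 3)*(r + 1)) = r - 3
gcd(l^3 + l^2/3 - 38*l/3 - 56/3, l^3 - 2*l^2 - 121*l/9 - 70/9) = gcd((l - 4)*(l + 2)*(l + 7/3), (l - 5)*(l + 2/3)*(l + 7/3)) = l + 7/3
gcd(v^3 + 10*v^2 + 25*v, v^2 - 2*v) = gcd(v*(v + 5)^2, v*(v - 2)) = v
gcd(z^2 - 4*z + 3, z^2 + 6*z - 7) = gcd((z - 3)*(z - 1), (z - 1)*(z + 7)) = z - 1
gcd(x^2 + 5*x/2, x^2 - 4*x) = x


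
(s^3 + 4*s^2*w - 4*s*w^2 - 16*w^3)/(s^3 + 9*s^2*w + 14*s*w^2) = (s^2 + 2*s*w - 8*w^2)/(s*(s + 7*w))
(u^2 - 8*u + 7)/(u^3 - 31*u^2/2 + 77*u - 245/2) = 2*(u - 1)/(2*u^2 - 17*u + 35)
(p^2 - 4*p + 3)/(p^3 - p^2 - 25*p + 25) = (p - 3)/(p^2 - 25)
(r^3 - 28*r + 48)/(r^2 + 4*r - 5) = (r^3 - 28*r + 48)/(r^2 + 4*r - 5)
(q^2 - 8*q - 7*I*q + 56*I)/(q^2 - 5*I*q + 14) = (q - 8)/(q + 2*I)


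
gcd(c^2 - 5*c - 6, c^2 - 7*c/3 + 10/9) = 1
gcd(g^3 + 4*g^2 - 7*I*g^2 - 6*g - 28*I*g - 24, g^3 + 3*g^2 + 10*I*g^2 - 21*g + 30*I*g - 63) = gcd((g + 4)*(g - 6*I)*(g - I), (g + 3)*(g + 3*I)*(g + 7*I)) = 1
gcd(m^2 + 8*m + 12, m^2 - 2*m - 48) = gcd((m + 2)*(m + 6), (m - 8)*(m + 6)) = m + 6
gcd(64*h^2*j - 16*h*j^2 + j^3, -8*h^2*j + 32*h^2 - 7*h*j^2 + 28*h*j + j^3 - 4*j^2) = 8*h - j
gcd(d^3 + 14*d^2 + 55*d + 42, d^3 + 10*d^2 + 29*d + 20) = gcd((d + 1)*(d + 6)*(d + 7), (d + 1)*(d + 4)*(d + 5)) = d + 1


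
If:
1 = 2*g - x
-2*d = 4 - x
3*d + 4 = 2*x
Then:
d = -4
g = -3/2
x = -4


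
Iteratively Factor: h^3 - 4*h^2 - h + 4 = (h + 1)*(h^2 - 5*h + 4) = (h - 4)*(h + 1)*(h - 1)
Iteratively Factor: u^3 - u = (u - 1)*(u^2 + u) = u*(u - 1)*(u + 1)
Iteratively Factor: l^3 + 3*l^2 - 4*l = (l - 1)*(l^2 + 4*l) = (l - 1)*(l + 4)*(l)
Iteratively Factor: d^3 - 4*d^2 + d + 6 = (d + 1)*(d^2 - 5*d + 6) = (d - 3)*(d + 1)*(d - 2)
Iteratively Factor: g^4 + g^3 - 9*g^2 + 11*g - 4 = (g + 4)*(g^3 - 3*g^2 + 3*g - 1) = (g - 1)*(g + 4)*(g^2 - 2*g + 1) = (g - 1)^2*(g + 4)*(g - 1)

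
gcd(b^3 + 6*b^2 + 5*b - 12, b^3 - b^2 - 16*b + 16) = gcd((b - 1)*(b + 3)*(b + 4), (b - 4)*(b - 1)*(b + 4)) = b^2 + 3*b - 4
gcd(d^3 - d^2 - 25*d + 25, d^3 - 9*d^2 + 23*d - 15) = d^2 - 6*d + 5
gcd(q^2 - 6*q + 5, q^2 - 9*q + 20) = q - 5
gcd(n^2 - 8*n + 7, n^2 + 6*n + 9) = 1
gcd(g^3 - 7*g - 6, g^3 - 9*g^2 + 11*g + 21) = g^2 - 2*g - 3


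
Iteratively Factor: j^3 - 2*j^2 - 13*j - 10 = (j - 5)*(j^2 + 3*j + 2) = (j - 5)*(j + 1)*(j + 2)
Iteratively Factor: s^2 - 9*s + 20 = (s - 4)*(s - 5)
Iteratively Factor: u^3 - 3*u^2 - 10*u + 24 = (u - 4)*(u^2 + u - 6) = (u - 4)*(u - 2)*(u + 3)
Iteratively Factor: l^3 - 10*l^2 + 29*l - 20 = (l - 4)*(l^2 - 6*l + 5) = (l - 5)*(l - 4)*(l - 1)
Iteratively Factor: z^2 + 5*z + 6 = (z + 3)*(z + 2)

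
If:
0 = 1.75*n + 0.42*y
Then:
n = -0.24*y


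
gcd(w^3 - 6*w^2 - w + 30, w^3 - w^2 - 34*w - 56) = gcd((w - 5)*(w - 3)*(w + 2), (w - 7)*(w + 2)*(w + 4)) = w + 2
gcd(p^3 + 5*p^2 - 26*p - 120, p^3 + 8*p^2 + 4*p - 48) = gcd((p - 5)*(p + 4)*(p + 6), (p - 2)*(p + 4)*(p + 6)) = p^2 + 10*p + 24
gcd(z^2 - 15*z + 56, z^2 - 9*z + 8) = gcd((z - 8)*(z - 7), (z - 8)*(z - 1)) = z - 8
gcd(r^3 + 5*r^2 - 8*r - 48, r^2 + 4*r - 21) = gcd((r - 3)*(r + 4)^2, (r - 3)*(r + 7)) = r - 3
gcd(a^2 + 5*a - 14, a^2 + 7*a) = a + 7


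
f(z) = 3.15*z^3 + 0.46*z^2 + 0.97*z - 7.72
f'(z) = 9.45*z^2 + 0.92*z + 0.97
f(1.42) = 3.60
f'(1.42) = 21.33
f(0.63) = -6.14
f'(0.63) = 5.30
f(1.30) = 1.24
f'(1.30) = 18.14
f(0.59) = -6.34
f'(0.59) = 4.80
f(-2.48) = -55.34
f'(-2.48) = 56.81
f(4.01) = 206.68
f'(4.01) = 156.62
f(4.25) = 246.52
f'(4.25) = 175.57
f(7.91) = 1587.71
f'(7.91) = 599.52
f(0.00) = -7.72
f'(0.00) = 0.97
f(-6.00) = -677.38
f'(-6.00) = 335.65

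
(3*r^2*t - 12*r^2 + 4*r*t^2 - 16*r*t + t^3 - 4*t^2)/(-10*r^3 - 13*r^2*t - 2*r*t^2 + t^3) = (-3*r*t + 12*r - t^2 + 4*t)/(10*r^2 + 3*r*t - t^2)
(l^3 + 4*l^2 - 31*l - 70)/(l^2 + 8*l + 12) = (l^2 + 2*l - 35)/(l + 6)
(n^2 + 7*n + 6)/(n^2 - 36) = (n + 1)/(n - 6)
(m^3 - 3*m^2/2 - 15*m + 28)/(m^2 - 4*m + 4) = (m^2 + m/2 - 14)/(m - 2)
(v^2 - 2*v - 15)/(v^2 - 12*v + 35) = (v + 3)/(v - 7)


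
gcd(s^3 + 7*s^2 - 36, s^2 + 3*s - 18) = s + 6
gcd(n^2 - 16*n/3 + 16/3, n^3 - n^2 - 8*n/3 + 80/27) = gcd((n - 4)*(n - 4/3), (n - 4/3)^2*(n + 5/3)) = n - 4/3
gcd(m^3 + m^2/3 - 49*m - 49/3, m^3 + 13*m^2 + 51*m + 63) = m + 7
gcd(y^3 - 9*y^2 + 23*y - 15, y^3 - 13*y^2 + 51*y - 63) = y - 3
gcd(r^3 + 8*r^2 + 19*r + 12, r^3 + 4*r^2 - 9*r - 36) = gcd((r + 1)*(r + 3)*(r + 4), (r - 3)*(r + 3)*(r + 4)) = r^2 + 7*r + 12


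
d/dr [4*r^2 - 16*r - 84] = 8*r - 16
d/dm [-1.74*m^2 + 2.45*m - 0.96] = 2.45 - 3.48*m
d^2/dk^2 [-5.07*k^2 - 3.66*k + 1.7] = -10.1400000000000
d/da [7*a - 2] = 7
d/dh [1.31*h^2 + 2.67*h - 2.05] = 2.62*h + 2.67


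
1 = 1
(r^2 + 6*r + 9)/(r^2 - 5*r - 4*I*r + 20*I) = (r^2 + 6*r + 9)/(r^2 - 5*r - 4*I*r + 20*I)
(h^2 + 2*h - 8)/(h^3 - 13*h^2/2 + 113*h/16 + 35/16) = 16*(h^2 + 2*h - 8)/(16*h^3 - 104*h^2 + 113*h + 35)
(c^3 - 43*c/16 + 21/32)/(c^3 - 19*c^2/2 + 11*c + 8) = (32*c^3 - 86*c + 21)/(16*(2*c^3 - 19*c^2 + 22*c + 16))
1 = 1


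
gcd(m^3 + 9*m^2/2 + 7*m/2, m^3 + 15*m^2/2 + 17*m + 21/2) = m^2 + 9*m/2 + 7/2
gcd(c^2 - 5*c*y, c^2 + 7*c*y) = c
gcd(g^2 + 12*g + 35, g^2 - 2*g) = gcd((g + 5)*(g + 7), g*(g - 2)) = 1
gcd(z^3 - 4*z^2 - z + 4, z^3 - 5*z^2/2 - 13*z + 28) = z - 4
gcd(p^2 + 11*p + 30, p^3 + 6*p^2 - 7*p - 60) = p + 5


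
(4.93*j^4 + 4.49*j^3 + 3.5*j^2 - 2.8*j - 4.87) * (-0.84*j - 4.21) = -4.1412*j^5 - 24.5269*j^4 - 21.8429*j^3 - 12.383*j^2 + 15.8788*j + 20.5027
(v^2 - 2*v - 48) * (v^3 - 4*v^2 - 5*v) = v^5 - 6*v^4 - 45*v^3 + 202*v^2 + 240*v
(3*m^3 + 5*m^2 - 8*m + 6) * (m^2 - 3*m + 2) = 3*m^5 - 4*m^4 - 17*m^3 + 40*m^2 - 34*m + 12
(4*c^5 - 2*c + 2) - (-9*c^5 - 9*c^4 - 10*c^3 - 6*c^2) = 13*c^5 + 9*c^4 + 10*c^3 + 6*c^2 - 2*c + 2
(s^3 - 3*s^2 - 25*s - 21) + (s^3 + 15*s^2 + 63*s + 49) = 2*s^3 + 12*s^2 + 38*s + 28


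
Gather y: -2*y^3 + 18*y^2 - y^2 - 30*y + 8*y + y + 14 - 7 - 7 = -2*y^3 + 17*y^2 - 21*y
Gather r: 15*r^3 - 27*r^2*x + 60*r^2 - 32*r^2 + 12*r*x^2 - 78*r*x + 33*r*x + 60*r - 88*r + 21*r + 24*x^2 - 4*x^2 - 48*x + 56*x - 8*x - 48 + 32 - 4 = 15*r^3 + r^2*(28 - 27*x) + r*(12*x^2 - 45*x - 7) + 20*x^2 - 20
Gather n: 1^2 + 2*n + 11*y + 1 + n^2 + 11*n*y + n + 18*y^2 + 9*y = n^2 + n*(11*y + 3) + 18*y^2 + 20*y + 2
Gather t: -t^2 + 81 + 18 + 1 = 100 - t^2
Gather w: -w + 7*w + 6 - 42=6*w - 36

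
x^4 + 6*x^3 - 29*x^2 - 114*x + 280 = (x - 4)*(x - 2)*(x + 5)*(x + 7)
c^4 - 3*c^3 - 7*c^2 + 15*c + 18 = (c - 3)^2*(c + 1)*(c + 2)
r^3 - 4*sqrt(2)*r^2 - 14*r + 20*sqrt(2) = (r - 5*sqrt(2))*(r - sqrt(2))*(r + 2*sqrt(2))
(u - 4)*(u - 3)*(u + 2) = u^3 - 5*u^2 - 2*u + 24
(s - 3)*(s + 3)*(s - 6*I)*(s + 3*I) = s^4 - 3*I*s^3 + 9*s^2 + 27*I*s - 162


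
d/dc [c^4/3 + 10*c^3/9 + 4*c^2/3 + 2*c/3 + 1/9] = 4*c^3/3 + 10*c^2/3 + 8*c/3 + 2/3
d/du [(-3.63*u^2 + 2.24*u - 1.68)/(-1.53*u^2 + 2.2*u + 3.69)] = (-4.5588*u^2 - 31.9302*u + 11.9616)/(2.3409*u^4 - 6.732*u^3 - 6.4514*u^2 + 16.236*u + 13.6161)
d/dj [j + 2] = 1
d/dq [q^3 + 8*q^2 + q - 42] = 3*q^2 + 16*q + 1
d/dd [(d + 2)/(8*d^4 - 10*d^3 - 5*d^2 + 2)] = (8*d^4 - 10*d^3 - 5*d^2 + 2*d*(d + 2)*(-16*d^2 + 15*d + 5) + 2)/(8*d^4 - 10*d^3 - 5*d^2 + 2)^2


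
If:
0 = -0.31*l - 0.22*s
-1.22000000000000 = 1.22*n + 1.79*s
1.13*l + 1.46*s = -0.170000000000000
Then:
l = 0.18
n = -0.62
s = -0.26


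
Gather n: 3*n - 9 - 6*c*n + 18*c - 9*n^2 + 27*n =18*c - 9*n^2 + n*(30 - 6*c) - 9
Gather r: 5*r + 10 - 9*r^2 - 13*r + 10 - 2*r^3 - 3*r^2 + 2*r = -2*r^3 - 12*r^2 - 6*r + 20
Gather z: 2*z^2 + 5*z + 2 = 2*z^2 + 5*z + 2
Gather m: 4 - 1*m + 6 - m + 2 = 12 - 2*m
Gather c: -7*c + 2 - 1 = 1 - 7*c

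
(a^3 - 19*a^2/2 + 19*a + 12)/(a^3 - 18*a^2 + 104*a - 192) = (a + 1/2)/(a - 8)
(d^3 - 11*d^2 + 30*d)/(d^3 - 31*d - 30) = d*(d - 5)/(d^2 + 6*d + 5)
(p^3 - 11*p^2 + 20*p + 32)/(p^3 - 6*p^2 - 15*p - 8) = (p - 4)/(p + 1)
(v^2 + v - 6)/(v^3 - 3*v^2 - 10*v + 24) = 1/(v - 4)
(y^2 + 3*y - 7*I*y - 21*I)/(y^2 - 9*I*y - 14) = (y + 3)/(y - 2*I)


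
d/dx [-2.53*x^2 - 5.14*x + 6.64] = -5.06*x - 5.14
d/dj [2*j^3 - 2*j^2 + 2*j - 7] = 6*j^2 - 4*j + 2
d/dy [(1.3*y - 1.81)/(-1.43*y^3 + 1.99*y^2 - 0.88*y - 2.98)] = (3.718*y^3 - 10.3519*y^2 + 7.2038*y - 5.4668)/(2.0449*y^6 - 5.6914*y^5 + 6.4769*y^4 + 5.0204*y^3 - 11.086*y^2 + 5.2448*y + 8.8804)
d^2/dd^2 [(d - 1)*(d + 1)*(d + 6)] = 6*d + 12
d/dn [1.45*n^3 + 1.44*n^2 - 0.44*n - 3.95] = 4.35*n^2 + 2.88*n - 0.44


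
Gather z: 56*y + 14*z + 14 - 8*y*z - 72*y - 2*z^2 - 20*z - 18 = -16*y - 2*z^2 + z*(-8*y - 6) - 4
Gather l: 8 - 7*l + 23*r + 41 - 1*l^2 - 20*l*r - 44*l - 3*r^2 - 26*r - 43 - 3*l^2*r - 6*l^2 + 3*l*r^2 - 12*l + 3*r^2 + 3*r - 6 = l^2*(-3*r - 7) + l*(3*r^2 - 20*r - 63)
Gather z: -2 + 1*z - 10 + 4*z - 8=5*z - 20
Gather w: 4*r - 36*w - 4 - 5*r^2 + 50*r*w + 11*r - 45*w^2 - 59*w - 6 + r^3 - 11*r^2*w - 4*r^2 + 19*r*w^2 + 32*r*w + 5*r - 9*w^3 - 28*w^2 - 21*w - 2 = r^3 - 9*r^2 + 20*r - 9*w^3 + w^2*(19*r - 73) + w*(-11*r^2 + 82*r - 116) - 12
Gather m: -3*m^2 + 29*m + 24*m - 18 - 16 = -3*m^2 + 53*m - 34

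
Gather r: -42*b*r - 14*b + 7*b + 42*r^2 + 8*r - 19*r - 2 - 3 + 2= -7*b + 42*r^2 + r*(-42*b - 11) - 3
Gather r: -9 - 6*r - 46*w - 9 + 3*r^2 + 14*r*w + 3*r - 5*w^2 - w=3*r^2 + r*(14*w - 3) - 5*w^2 - 47*w - 18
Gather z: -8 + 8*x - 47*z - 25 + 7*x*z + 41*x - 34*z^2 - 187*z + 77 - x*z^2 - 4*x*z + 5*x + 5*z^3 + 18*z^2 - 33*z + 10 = 54*x + 5*z^3 + z^2*(-x - 16) + z*(3*x - 267) + 54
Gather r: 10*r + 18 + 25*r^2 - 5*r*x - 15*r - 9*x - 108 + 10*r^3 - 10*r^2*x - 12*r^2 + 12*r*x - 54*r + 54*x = 10*r^3 + r^2*(13 - 10*x) + r*(7*x - 59) + 45*x - 90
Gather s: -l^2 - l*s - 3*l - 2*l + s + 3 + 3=-l^2 - 5*l + s*(1 - l) + 6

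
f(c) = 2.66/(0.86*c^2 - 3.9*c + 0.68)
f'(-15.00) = 0.00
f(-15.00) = 0.01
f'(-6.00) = 0.01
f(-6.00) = 0.05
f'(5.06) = -1.45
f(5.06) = 0.90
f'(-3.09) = 0.06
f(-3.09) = 0.13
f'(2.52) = -0.09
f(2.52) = -0.72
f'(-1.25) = 0.34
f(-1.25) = 0.39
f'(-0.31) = 3.03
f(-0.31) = 1.35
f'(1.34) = 0.47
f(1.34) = -0.89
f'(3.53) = -1.03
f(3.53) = -1.12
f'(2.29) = -0.01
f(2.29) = -0.71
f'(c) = 2.66*(3.9 - 1.72*c)/(0.86*c^2 - 3.9*c + 0.68)^2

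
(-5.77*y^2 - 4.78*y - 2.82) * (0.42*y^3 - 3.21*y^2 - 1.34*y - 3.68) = -2.4234*y^5 + 16.5141*y^4 + 21.8912*y^3 + 36.691*y^2 + 21.3692*y + 10.3776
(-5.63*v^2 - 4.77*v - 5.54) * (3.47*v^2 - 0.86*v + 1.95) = -19.5361*v^4 - 11.7101*v^3 - 26.1001*v^2 - 4.5371*v - 10.803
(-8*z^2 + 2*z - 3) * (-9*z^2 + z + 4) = 72*z^4 - 26*z^3 - 3*z^2 + 5*z - 12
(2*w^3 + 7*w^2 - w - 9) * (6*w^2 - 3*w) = 12*w^5 + 36*w^4 - 27*w^3 - 51*w^2 + 27*w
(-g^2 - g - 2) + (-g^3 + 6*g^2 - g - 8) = -g^3 + 5*g^2 - 2*g - 10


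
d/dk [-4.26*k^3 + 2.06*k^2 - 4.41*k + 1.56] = -12.78*k^2 + 4.12*k - 4.41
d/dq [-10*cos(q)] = 10*sin(q)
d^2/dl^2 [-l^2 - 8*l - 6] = -2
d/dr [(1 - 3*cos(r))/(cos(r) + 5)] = 16*sin(r)/(cos(r) + 5)^2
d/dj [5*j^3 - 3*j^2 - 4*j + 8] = 15*j^2 - 6*j - 4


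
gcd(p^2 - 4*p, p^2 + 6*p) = p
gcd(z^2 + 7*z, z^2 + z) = z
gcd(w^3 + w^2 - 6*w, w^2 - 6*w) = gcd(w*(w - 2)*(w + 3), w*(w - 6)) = w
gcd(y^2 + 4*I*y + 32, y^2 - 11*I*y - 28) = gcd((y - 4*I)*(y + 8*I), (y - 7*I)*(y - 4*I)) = y - 4*I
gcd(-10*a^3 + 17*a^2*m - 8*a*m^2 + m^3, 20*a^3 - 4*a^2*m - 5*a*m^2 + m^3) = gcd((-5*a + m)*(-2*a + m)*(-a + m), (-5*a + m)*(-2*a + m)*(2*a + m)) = 10*a^2 - 7*a*m + m^2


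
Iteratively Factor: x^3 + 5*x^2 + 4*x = (x)*(x^2 + 5*x + 4) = x*(x + 1)*(x + 4)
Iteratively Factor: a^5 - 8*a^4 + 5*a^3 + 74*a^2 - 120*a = (a)*(a^4 - 8*a^3 + 5*a^2 + 74*a - 120) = a*(a - 2)*(a^3 - 6*a^2 - 7*a + 60) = a*(a - 2)*(a + 3)*(a^2 - 9*a + 20) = a*(a - 5)*(a - 2)*(a + 3)*(a - 4)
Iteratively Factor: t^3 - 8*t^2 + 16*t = (t)*(t^2 - 8*t + 16) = t*(t - 4)*(t - 4)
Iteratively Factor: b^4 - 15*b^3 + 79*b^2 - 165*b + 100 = (b - 1)*(b^3 - 14*b^2 + 65*b - 100) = (b - 4)*(b - 1)*(b^2 - 10*b + 25) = (b - 5)*(b - 4)*(b - 1)*(b - 5)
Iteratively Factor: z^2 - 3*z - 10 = (z - 5)*(z + 2)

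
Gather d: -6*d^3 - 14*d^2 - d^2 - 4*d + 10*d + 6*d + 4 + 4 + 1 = -6*d^3 - 15*d^2 + 12*d + 9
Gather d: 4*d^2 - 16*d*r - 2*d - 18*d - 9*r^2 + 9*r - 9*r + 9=4*d^2 + d*(-16*r - 20) - 9*r^2 + 9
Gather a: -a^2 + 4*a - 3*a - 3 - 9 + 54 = -a^2 + a + 42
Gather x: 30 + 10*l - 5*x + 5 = 10*l - 5*x + 35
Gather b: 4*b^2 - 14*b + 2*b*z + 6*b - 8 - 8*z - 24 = 4*b^2 + b*(2*z - 8) - 8*z - 32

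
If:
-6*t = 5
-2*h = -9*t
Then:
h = -15/4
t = -5/6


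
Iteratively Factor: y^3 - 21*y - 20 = (y + 1)*(y^2 - y - 20) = (y - 5)*(y + 1)*(y + 4)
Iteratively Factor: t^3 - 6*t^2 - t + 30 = (t + 2)*(t^2 - 8*t + 15) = (t - 3)*(t + 2)*(t - 5)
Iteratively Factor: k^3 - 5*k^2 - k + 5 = (k - 1)*(k^2 - 4*k - 5) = (k - 5)*(k - 1)*(k + 1)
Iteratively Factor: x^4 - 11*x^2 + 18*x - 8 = (x + 4)*(x^3 - 4*x^2 + 5*x - 2) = (x - 1)*(x + 4)*(x^2 - 3*x + 2) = (x - 1)^2*(x + 4)*(x - 2)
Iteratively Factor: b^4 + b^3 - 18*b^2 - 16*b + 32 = (b + 4)*(b^3 - 3*b^2 - 6*b + 8) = (b + 2)*(b + 4)*(b^2 - 5*b + 4) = (b - 4)*(b + 2)*(b + 4)*(b - 1)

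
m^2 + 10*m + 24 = (m + 4)*(m + 6)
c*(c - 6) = c^2 - 6*c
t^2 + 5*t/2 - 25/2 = (t - 5/2)*(t + 5)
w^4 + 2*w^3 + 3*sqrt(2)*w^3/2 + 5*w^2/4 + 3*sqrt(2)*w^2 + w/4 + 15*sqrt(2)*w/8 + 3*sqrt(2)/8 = (w + 1/2)^2*(w + 1)*(w + 3*sqrt(2)/2)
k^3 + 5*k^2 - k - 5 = (k - 1)*(k + 1)*(k + 5)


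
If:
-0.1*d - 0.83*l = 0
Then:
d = -8.3*l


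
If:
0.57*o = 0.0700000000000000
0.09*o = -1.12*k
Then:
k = -0.01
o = 0.12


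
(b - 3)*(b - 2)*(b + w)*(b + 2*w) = b^4 + 3*b^3*w - 5*b^3 + 2*b^2*w^2 - 15*b^2*w + 6*b^2 - 10*b*w^2 + 18*b*w + 12*w^2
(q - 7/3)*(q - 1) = q^2 - 10*q/3 + 7/3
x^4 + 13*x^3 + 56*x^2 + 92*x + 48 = (x + 1)*(x + 2)*(x + 4)*(x + 6)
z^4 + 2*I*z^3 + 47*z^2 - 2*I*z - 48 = (z - 1)*(z + 1)*(z - 6*I)*(z + 8*I)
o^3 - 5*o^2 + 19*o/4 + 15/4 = (o - 3)*(o - 5/2)*(o + 1/2)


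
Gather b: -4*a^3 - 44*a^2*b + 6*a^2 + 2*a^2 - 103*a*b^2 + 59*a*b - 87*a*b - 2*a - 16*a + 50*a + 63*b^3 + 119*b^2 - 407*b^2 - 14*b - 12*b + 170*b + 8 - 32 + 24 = -4*a^3 + 8*a^2 + 32*a + 63*b^3 + b^2*(-103*a - 288) + b*(-44*a^2 - 28*a + 144)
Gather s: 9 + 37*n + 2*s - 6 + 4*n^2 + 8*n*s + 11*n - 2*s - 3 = 4*n^2 + 8*n*s + 48*n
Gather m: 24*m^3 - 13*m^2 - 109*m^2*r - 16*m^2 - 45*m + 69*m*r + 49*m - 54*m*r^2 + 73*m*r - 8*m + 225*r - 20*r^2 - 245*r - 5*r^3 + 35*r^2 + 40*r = 24*m^3 + m^2*(-109*r - 29) + m*(-54*r^2 + 142*r - 4) - 5*r^3 + 15*r^2 + 20*r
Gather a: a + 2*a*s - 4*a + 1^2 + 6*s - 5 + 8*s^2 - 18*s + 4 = a*(2*s - 3) + 8*s^2 - 12*s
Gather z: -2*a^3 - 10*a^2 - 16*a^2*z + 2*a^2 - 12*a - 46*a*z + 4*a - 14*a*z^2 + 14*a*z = -2*a^3 - 8*a^2 - 14*a*z^2 - 8*a + z*(-16*a^2 - 32*a)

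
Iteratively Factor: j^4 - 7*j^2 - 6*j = (j + 2)*(j^3 - 2*j^2 - 3*j) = j*(j + 2)*(j^2 - 2*j - 3) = j*(j + 1)*(j + 2)*(j - 3)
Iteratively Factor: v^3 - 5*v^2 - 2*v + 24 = (v + 2)*(v^2 - 7*v + 12) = (v - 4)*(v + 2)*(v - 3)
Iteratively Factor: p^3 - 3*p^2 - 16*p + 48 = (p + 4)*(p^2 - 7*p + 12) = (p - 4)*(p + 4)*(p - 3)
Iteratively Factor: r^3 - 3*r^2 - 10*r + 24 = (r - 2)*(r^2 - r - 12) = (r - 4)*(r - 2)*(r + 3)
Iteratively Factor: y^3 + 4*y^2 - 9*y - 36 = (y + 4)*(y^2 - 9) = (y + 3)*(y + 4)*(y - 3)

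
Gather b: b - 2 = b - 2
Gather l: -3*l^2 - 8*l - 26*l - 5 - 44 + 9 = -3*l^2 - 34*l - 40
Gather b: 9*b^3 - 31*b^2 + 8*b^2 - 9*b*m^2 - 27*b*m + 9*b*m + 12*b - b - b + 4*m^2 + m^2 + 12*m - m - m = 9*b^3 - 23*b^2 + b*(-9*m^2 - 18*m + 10) + 5*m^2 + 10*m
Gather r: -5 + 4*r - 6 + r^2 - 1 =r^2 + 4*r - 12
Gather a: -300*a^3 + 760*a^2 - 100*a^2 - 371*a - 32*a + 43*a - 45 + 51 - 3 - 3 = -300*a^3 + 660*a^2 - 360*a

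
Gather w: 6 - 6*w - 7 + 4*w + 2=1 - 2*w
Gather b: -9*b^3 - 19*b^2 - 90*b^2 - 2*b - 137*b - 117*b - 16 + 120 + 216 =-9*b^3 - 109*b^2 - 256*b + 320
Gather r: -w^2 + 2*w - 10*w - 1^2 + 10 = -w^2 - 8*w + 9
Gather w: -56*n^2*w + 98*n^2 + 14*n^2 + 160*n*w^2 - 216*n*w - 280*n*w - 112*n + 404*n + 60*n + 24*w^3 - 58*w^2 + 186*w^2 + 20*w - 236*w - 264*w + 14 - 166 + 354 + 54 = 112*n^2 + 352*n + 24*w^3 + w^2*(160*n + 128) + w*(-56*n^2 - 496*n - 480) + 256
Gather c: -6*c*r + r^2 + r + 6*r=-6*c*r + r^2 + 7*r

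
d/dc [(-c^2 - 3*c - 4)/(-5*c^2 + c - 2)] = 2*(-8*c^2 - 18*c + 5)/(25*c^4 - 10*c^3 + 21*c^2 - 4*c + 4)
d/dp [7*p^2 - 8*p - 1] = 14*p - 8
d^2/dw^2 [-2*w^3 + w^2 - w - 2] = 2 - 12*w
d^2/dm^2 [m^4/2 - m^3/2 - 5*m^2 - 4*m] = 6*m^2 - 3*m - 10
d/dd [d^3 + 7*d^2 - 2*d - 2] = 3*d^2 + 14*d - 2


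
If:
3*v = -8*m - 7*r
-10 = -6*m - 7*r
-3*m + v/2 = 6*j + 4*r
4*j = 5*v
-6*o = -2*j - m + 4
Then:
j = -275/214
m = -370/107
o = -1073/642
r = 470/107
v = -110/107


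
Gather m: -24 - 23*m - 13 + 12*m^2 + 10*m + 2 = 12*m^2 - 13*m - 35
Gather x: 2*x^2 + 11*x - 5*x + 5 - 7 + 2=2*x^2 + 6*x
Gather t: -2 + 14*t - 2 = 14*t - 4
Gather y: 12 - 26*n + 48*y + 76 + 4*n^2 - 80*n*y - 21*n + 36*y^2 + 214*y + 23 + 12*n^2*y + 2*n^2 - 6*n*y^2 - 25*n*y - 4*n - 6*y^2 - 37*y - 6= 6*n^2 - 51*n + y^2*(30 - 6*n) + y*(12*n^2 - 105*n + 225) + 105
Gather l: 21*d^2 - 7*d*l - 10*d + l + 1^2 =21*d^2 - 10*d + l*(1 - 7*d) + 1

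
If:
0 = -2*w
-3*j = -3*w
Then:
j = 0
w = 0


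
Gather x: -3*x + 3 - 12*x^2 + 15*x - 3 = -12*x^2 + 12*x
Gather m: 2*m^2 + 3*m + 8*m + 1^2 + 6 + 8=2*m^2 + 11*m + 15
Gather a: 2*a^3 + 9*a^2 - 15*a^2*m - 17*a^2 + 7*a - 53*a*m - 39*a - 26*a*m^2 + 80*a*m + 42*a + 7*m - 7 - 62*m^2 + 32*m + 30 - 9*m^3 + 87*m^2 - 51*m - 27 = 2*a^3 + a^2*(-15*m - 8) + a*(-26*m^2 + 27*m + 10) - 9*m^3 + 25*m^2 - 12*m - 4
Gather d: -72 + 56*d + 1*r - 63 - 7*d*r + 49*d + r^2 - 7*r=d*(105 - 7*r) + r^2 - 6*r - 135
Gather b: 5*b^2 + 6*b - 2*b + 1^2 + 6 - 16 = 5*b^2 + 4*b - 9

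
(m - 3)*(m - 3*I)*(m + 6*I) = m^3 - 3*m^2 + 3*I*m^2 + 18*m - 9*I*m - 54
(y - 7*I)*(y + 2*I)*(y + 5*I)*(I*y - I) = I*y^4 - I*y^3 + 39*I*y^2 - 70*y - 39*I*y + 70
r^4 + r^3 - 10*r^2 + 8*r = r*(r - 2)*(r - 1)*(r + 4)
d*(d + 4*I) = d^2 + 4*I*d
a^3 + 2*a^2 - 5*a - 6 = (a - 2)*(a + 1)*(a + 3)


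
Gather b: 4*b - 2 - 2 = 4*b - 4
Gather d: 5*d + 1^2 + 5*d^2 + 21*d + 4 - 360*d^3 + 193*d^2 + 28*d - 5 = -360*d^3 + 198*d^2 + 54*d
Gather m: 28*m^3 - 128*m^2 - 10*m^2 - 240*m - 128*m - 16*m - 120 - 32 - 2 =28*m^3 - 138*m^2 - 384*m - 154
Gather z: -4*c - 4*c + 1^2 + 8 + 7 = 16 - 8*c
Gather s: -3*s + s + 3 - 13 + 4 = -2*s - 6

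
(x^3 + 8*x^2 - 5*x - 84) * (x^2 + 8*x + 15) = x^5 + 16*x^4 + 74*x^3 - 4*x^2 - 747*x - 1260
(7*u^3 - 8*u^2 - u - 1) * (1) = 7*u^3 - 8*u^2 - u - 1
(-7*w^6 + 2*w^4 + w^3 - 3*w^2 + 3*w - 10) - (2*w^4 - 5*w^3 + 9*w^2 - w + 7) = -7*w^6 + 6*w^3 - 12*w^2 + 4*w - 17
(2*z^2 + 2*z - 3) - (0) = 2*z^2 + 2*z - 3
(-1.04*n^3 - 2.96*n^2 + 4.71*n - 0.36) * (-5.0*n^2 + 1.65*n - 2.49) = 5.2*n^5 + 13.084*n^4 - 25.8444*n^3 + 16.9419*n^2 - 12.3219*n + 0.8964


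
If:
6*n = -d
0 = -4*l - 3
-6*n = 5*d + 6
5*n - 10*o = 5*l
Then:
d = -3/2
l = -3/4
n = 1/4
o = 1/2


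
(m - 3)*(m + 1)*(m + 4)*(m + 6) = m^4 + 8*m^3 + m^2 - 78*m - 72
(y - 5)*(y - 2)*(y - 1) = y^3 - 8*y^2 + 17*y - 10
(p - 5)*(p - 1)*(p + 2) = p^3 - 4*p^2 - 7*p + 10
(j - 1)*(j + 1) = j^2 - 1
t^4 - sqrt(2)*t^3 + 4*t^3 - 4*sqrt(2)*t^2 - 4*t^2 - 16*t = t*(t + 4)*(t - 2*sqrt(2))*(t + sqrt(2))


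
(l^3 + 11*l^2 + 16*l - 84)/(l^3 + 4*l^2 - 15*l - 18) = (l^2 + 5*l - 14)/(l^2 - 2*l - 3)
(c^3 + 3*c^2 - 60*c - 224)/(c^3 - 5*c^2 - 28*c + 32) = (c + 7)/(c - 1)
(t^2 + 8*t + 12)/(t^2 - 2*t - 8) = (t + 6)/(t - 4)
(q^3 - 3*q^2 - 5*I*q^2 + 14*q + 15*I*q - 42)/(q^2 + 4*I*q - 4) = (q^2 - q*(3 + 7*I) + 21*I)/(q + 2*I)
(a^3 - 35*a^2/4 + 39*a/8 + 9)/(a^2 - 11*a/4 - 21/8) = (2*a^2 - 19*a + 24)/(2*a - 7)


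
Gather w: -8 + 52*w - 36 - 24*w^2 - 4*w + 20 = -24*w^2 + 48*w - 24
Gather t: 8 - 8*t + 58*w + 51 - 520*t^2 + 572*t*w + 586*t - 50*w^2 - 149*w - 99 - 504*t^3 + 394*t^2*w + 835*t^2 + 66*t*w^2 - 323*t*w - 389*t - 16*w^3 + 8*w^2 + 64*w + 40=-504*t^3 + t^2*(394*w + 315) + t*(66*w^2 + 249*w + 189) - 16*w^3 - 42*w^2 - 27*w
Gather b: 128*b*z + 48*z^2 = 128*b*z + 48*z^2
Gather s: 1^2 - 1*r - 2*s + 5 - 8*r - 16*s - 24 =-9*r - 18*s - 18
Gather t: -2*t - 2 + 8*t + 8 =6*t + 6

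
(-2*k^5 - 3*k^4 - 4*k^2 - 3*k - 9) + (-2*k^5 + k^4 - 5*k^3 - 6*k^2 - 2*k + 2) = -4*k^5 - 2*k^4 - 5*k^3 - 10*k^2 - 5*k - 7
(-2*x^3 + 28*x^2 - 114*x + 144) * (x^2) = -2*x^5 + 28*x^4 - 114*x^3 + 144*x^2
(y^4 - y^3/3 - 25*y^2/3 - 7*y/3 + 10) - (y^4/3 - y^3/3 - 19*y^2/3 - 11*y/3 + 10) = 2*y^4/3 - 2*y^2 + 4*y/3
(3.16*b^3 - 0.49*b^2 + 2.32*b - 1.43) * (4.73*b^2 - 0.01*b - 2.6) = 14.9468*b^5 - 2.3493*b^4 + 2.7625*b^3 - 5.5131*b^2 - 6.0177*b + 3.718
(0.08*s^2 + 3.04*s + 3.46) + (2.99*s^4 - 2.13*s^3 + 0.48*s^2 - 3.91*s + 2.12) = 2.99*s^4 - 2.13*s^3 + 0.56*s^2 - 0.87*s + 5.58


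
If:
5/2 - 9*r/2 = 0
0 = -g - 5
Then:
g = -5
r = 5/9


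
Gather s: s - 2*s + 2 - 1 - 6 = -s - 5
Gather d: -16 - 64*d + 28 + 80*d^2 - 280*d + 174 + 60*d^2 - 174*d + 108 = 140*d^2 - 518*d + 294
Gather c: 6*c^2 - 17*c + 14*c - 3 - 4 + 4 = 6*c^2 - 3*c - 3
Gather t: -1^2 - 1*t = -t - 1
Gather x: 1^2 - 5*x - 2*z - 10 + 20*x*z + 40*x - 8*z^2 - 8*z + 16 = x*(20*z + 35) - 8*z^2 - 10*z + 7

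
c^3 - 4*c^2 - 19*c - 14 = (c - 7)*(c + 1)*(c + 2)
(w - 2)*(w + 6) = w^2 + 4*w - 12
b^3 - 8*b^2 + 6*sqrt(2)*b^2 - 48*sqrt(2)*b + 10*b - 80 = (b - 8)*(b + sqrt(2))*(b + 5*sqrt(2))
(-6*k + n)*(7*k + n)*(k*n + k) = -42*k^3*n - 42*k^3 + k^2*n^2 + k^2*n + k*n^3 + k*n^2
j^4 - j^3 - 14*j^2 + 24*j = j*(j - 3)*(j - 2)*(j + 4)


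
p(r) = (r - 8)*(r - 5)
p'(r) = 2*r - 13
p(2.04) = 17.64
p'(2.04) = -8.92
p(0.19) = 37.57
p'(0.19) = -12.62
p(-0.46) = 46.19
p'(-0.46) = -13.92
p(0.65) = 31.97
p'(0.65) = -11.70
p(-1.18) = 56.73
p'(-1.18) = -15.36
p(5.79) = -1.75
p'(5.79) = -1.42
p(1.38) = 23.96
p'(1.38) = -10.24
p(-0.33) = 44.40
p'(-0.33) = -13.66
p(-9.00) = 238.00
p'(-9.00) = -31.00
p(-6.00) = 154.00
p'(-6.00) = -25.00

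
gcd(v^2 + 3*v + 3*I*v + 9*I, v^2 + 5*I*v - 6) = v + 3*I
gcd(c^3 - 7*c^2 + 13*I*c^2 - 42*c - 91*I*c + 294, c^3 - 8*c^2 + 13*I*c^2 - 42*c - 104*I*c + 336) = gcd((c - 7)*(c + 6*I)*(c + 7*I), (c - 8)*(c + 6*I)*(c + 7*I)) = c^2 + 13*I*c - 42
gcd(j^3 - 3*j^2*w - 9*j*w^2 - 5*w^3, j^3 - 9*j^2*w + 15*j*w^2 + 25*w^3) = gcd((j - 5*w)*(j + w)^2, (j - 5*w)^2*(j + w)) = -j^2 + 4*j*w + 5*w^2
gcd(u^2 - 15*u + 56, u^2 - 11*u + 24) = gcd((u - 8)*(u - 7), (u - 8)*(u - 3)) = u - 8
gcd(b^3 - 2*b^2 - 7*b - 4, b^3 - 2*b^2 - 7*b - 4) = b^3 - 2*b^2 - 7*b - 4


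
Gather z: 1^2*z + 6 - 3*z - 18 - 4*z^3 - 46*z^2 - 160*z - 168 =-4*z^3 - 46*z^2 - 162*z - 180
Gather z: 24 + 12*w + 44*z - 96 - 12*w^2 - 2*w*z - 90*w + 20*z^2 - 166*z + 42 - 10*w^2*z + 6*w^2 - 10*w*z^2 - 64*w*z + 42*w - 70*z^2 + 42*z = -6*w^2 - 36*w + z^2*(-10*w - 50) + z*(-10*w^2 - 66*w - 80) - 30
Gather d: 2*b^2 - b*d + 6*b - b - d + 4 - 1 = 2*b^2 + 5*b + d*(-b - 1) + 3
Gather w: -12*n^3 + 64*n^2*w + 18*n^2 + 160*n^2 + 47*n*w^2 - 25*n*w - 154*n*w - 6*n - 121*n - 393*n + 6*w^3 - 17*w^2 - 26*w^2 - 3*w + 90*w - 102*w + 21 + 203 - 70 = -12*n^3 + 178*n^2 - 520*n + 6*w^3 + w^2*(47*n - 43) + w*(64*n^2 - 179*n - 15) + 154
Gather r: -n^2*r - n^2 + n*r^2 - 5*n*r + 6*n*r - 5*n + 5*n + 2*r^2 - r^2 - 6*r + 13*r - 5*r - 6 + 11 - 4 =-n^2 + r^2*(n + 1) + r*(-n^2 + n + 2) + 1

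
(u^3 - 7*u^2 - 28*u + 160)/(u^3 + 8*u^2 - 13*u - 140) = (u - 8)/(u + 7)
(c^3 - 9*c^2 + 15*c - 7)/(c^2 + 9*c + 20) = (c^3 - 9*c^2 + 15*c - 7)/(c^2 + 9*c + 20)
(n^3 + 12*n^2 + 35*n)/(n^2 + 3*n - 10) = n*(n + 7)/(n - 2)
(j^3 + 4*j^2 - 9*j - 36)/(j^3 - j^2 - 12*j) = (j^2 + j - 12)/(j*(j - 4))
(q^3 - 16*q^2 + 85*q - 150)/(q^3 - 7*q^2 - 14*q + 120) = (q - 5)/(q + 4)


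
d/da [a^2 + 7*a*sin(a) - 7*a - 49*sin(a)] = 7*a*cos(a) + 2*a + 7*sin(a) - 49*cos(a) - 7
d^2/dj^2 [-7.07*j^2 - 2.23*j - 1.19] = -14.1400000000000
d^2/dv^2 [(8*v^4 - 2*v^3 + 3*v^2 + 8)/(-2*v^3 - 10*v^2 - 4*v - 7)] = 2*(-788*v^6 - 672*v^5 - 2352*v^4 - 2766*v^3 - 4146*v^2 - 330*v + 285)/(8*v^9 + 120*v^8 + 648*v^7 + 1564*v^6 + 2136*v^5 + 2916*v^4 + 2038*v^3 + 1806*v^2 + 588*v + 343)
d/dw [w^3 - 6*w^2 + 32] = 3*w*(w - 4)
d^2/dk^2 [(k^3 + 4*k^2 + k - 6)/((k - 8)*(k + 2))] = 154/(k^3 - 24*k^2 + 192*k - 512)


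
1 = 1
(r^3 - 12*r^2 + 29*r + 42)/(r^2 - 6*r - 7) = r - 6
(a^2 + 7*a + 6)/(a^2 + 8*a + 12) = (a + 1)/(a + 2)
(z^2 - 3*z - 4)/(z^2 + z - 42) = (z^2 - 3*z - 4)/(z^2 + z - 42)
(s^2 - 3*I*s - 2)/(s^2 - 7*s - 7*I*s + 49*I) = (s^2 - 3*I*s - 2)/(s^2 - 7*s - 7*I*s + 49*I)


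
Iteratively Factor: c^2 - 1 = (c + 1)*(c - 1)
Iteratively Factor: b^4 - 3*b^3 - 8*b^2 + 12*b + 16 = (b - 4)*(b^3 + b^2 - 4*b - 4) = (b - 4)*(b + 1)*(b^2 - 4) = (b - 4)*(b + 1)*(b + 2)*(b - 2)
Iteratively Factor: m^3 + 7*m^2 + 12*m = (m)*(m^2 + 7*m + 12) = m*(m + 3)*(m + 4)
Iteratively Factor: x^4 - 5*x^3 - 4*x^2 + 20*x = (x - 5)*(x^3 - 4*x) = (x - 5)*(x - 2)*(x^2 + 2*x) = x*(x - 5)*(x - 2)*(x + 2)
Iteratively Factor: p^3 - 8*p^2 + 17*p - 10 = (p - 1)*(p^2 - 7*p + 10) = (p - 2)*(p - 1)*(p - 5)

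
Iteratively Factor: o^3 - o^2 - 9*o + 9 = (o - 1)*(o^2 - 9) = (o - 3)*(o - 1)*(o + 3)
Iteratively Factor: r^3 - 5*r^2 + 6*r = (r - 2)*(r^2 - 3*r) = (r - 3)*(r - 2)*(r)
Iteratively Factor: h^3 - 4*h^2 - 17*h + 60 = (h - 3)*(h^2 - h - 20) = (h - 3)*(h + 4)*(h - 5)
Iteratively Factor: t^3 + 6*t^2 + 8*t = (t + 2)*(t^2 + 4*t) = (t + 2)*(t + 4)*(t)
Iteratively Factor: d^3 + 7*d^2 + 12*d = (d + 3)*(d^2 + 4*d) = d*(d + 3)*(d + 4)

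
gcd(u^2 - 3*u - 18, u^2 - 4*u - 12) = u - 6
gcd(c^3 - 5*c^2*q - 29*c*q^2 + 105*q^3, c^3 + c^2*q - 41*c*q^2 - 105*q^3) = -c^2 + 2*c*q + 35*q^2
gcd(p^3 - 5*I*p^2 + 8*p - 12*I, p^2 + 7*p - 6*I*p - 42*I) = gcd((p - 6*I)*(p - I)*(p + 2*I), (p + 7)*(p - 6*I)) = p - 6*I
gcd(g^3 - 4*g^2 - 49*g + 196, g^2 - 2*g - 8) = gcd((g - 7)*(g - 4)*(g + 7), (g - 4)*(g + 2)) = g - 4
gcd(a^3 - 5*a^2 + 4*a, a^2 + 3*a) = a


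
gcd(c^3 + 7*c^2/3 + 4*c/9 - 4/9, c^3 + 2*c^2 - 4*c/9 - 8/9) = c^2 + 8*c/3 + 4/3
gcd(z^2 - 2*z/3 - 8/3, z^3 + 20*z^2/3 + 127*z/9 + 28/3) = z + 4/3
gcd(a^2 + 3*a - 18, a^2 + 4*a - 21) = a - 3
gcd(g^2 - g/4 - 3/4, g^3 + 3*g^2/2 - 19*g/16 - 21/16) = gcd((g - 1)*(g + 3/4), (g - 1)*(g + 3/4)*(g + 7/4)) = g^2 - g/4 - 3/4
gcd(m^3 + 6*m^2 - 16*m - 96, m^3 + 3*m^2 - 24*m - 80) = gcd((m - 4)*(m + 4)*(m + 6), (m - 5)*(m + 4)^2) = m + 4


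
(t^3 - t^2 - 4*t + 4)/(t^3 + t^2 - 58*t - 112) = (t^2 - 3*t + 2)/(t^2 - t - 56)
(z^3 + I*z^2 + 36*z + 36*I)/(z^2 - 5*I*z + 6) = z + 6*I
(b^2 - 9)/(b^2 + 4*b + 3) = (b - 3)/(b + 1)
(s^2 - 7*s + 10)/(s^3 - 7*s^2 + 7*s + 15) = (s - 2)/(s^2 - 2*s - 3)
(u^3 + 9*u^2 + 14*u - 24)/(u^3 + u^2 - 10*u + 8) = (u + 6)/(u - 2)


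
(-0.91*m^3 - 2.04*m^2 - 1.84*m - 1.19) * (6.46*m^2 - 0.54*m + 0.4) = -5.8786*m^5 - 12.687*m^4 - 11.1488*m^3 - 7.5098*m^2 - 0.0934*m - 0.476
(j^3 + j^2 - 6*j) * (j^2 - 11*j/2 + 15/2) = j^5 - 9*j^4/2 - 4*j^3 + 81*j^2/2 - 45*j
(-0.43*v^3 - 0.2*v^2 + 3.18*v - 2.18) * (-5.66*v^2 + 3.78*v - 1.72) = 2.4338*v^5 - 0.4934*v^4 - 18.0152*v^3 + 24.7032*v^2 - 13.71*v + 3.7496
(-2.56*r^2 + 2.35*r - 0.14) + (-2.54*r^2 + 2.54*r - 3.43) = -5.1*r^2 + 4.89*r - 3.57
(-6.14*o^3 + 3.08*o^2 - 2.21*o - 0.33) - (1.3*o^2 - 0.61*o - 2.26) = -6.14*o^3 + 1.78*o^2 - 1.6*o + 1.93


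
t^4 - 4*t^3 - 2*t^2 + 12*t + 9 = (t - 3)^2*(t + 1)^2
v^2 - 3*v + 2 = (v - 2)*(v - 1)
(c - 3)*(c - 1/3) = c^2 - 10*c/3 + 1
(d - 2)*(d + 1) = d^2 - d - 2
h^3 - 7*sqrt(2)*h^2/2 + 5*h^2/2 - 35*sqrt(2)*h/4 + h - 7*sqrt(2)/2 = (h + 1/2)*(h + 2)*(h - 7*sqrt(2)/2)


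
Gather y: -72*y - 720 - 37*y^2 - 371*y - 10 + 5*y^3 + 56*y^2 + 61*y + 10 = 5*y^3 + 19*y^2 - 382*y - 720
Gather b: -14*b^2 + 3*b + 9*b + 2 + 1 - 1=-14*b^2 + 12*b + 2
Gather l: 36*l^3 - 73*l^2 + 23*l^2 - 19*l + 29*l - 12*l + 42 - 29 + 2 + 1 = 36*l^3 - 50*l^2 - 2*l + 16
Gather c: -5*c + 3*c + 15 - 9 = 6 - 2*c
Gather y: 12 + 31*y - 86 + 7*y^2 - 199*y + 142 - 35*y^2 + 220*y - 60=-28*y^2 + 52*y + 8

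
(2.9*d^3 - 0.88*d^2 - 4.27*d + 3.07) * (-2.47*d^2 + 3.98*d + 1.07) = -7.163*d^5 + 13.7156*d^4 + 10.1475*d^3 - 25.5191*d^2 + 7.6497*d + 3.2849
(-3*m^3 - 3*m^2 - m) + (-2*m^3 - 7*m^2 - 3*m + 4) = -5*m^3 - 10*m^2 - 4*m + 4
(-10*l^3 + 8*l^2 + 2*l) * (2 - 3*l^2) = 30*l^5 - 24*l^4 - 26*l^3 + 16*l^2 + 4*l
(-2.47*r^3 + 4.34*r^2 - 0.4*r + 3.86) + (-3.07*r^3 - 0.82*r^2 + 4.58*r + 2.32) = -5.54*r^3 + 3.52*r^2 + 4.18*r + 6.18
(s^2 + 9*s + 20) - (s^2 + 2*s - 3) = 7*s + 23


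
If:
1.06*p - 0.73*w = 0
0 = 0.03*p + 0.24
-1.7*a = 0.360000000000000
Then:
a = -0.21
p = -8.00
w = -11.62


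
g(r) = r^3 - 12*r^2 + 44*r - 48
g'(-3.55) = 167.01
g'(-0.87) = 67.15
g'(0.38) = 35.31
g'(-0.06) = 45.45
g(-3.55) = -400.17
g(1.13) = -12.16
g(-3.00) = -315.00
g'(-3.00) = 143.00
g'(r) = 3*r^2 - 24*r + 44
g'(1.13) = 20.71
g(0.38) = -32.96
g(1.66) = -3.45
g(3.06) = 2.93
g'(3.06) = -1.35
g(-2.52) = -251.09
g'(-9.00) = 503.00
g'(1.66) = 12.43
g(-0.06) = -50.68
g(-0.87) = -96.02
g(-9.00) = -2145.00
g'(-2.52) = 123.53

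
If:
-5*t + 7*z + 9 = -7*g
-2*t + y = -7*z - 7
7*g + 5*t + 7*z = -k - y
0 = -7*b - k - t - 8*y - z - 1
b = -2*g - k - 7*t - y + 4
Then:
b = 299*z/56 + 43/14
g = 29*z/56 + 17/14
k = -37*z/2 - 26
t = 17*z/8 + 7/2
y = -11*z/4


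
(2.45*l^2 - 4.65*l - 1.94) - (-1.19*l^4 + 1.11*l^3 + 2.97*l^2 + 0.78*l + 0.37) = 1.19*l^4 - 1.11*l^3 - 0.52*l^2 - 5.43*l - 2.31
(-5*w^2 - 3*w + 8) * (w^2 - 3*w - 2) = -5*w^4 + 12*w^3 + 27*w^2 - 18*w - 16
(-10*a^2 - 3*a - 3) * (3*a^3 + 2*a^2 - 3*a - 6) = -30*a^5 - 29*a^4 + 15*a^3 + 63*a^2 + 27*a + 18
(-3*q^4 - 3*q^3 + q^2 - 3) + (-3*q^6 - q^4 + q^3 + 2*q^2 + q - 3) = -3*q^6 - 4*q^4 - 2*q^3 + 3*q^2 + q - 6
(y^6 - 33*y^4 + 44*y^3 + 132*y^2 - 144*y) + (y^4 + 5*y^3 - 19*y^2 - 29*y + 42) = y^6 - 32*y^4 + 49*y^3 + 113*y^2 - 173*y + 42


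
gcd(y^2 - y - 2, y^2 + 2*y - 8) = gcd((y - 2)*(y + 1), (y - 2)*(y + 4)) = y - 2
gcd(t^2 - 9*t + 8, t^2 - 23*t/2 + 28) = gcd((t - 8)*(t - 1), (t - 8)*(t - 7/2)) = t - 8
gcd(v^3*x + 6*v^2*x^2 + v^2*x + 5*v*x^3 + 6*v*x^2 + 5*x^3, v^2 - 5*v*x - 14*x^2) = 1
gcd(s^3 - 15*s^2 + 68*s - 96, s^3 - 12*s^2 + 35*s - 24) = s^2 - 11*s + 24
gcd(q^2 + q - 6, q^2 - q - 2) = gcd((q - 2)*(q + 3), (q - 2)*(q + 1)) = q - 2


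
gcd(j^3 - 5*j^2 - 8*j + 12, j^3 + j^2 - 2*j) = j^2 + j - 2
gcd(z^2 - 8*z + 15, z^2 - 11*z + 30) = z - 5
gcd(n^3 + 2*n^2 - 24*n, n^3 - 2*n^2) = n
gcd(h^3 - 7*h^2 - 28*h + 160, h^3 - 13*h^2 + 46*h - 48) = h - 8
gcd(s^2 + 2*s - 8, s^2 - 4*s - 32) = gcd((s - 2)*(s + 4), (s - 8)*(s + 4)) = s + 4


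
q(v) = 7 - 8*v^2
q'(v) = -16*v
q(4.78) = -175.79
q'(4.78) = -76.48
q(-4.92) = -186.65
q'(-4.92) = 78.72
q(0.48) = 5.16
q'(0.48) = -7.68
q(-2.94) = -62.15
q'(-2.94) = 47.04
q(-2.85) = -57.98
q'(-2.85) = 45.60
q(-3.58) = -95.53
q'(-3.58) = 57.28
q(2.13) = -29.30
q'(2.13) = -34.08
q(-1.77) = -18.06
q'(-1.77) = 28.32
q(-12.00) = -1145.00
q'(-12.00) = 192.00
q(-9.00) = -641.00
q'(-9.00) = 144.00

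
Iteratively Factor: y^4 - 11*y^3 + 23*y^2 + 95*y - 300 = (y - 5)*(y^3 - 6*y^2 - 7*y + 60) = (y - 5)*(y - 4)*(y^2 - 2*y - 15) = (y - 5)*(y - 4)*(y + 3)*(y - 5)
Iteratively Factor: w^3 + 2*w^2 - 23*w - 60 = (w + 3)*(w^2 - w - 20) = (w + 3)*(w + 4)*(w - 5)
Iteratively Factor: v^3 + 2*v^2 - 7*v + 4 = (v - 1)*(v^2 + 3*v - 4) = (v - 1)*(v + 4)*(v - 1)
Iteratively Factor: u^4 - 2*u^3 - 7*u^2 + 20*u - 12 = (u + 3)*(u^3 - 5*u^2 + 8*u - 4) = (u - 1)*(u + 3)*(u^2 - 4*u + 4) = (u - 2)*(u - 1)*(u + 3)*(u - 2)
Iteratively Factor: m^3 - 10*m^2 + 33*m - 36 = (m - 3)*(m^2 - 7*m + 12) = (m - 4)*(m - 3)*(m - 3)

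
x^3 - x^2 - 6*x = x*(x - 3)*(x + 2)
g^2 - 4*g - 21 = (g - 7)*(g + 3)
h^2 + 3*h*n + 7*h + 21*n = (h + 7)*(h + 3*n)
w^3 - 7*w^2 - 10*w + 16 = (w - 8)*(w - 1)*(w + 2)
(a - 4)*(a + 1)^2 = a^3 - 2*a^2 - 7*a - 4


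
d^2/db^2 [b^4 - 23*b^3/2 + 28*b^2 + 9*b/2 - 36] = 12*b^2 - 69*b + 56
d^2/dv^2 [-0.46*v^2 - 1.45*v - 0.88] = -0.920000000000000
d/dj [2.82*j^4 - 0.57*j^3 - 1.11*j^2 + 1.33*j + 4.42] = 11.28*j^3 - 1.71*j^2 - 2.22*j + 1.33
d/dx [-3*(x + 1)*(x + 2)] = -6*x - 9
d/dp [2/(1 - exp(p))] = 1/(2*sinh(p/2)^2)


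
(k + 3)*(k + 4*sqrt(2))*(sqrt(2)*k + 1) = sqrt(2)*k^3 + 3*sqrt(2)*k^2 + 9*k^2 + 4*sqrt(2)*k + 27*k + 12*sqrt(2)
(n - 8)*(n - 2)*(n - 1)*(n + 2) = n^4 - 9*n^3 + 4*n^2 + 36*n - 32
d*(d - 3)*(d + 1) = d^3 - 2*d^2 - 3*d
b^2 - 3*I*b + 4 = (b - 4*I)*(b + I)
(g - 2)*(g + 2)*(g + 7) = g^3 + 7*g^2 - 4*g - 28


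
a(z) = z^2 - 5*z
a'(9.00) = 13.00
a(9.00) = 36.00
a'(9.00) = 13.00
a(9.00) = 36.00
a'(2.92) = 0.84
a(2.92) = -6.07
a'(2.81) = 0.62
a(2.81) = -6.15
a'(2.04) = -0.92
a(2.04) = -6.04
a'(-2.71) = -10.42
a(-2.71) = 20.89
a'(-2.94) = -10.88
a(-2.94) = 23.34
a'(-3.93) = -12.86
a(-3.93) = 35.09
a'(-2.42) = -9.84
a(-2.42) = 17.96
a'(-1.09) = -7.18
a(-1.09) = 6.64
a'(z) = 2*z - 5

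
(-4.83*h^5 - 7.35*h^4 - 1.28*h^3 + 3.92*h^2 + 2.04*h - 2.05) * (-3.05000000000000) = 14.7315*h^5 + 22.4175*h^4 + 3.904*h^3 - 11.956*h^2 - 6.222*h + 6.2525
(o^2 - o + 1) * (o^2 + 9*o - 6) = o^4 + 8*o^3 - 14*o^2 + 15*o - 6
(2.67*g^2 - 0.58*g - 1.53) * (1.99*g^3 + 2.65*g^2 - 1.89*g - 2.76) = 5.3133*g^5 + 5.9213*g^4 - 9.628*g^3 - 10.3275*g^2 + 4.4925*g + 4.2228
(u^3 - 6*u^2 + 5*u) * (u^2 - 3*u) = u^5 - 9*u^4 + 23*u^3 - 15*u^2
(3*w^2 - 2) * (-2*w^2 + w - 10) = -6*w^4 + 3*w^3 - 26*w^2 - 2*w + 20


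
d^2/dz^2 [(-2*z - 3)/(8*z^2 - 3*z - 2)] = 2*((2*z + 3)*(16*z - 3)^2 + 6*(8*z + 3)*(-8*z^2 + 3*z + 2))/(-8*z^2 + 3*z + 2)^3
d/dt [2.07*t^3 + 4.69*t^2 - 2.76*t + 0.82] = 6.21*t^2 + 9.38*t - 2.76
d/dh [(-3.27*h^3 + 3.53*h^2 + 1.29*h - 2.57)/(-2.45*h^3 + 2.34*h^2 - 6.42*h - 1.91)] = (0.996699999999997*h^4 + 48.3078*h^3 - 25.8336*h^2 - 1.457*h - 18.9633)/(6.0025*h^6 - 11.466*h^5 + 36.9336*h^4 - 20.6866*h^3 + 32.2776*h^2 + 24.5244*h + 3.6481)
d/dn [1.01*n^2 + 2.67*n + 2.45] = 2.02*n + 2.67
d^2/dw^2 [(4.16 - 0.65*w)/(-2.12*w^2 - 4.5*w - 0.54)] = ((11.7884 - 8.268*w)*(2.12*w^2 + 4.5*w + 0.54) + (0.65*w - 4.16)*(4.24*w + 4.5)*(8.48*w + 9.0))/(2.12*w^2 + 4.5*w + 0.54)^3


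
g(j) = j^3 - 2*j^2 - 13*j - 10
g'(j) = 3*j^2 - 4*j - 13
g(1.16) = -26.21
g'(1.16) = -13.60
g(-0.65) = -2.67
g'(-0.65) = -9.13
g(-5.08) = -126.67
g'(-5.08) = 84.74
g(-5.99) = -218.81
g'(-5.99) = 118.60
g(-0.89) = -0.72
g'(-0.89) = -7.06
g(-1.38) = 1.50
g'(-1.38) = -1.77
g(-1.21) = 1.03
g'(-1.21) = -3.77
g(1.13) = -25.80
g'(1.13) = -13.69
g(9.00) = 440.00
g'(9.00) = 194.00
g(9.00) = 440.00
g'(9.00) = 194.00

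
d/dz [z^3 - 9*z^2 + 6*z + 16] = 3*z^2 - 18*z + 6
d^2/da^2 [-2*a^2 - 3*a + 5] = -4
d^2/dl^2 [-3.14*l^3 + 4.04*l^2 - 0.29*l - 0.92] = 8.08 - 18.84*l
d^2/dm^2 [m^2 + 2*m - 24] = 2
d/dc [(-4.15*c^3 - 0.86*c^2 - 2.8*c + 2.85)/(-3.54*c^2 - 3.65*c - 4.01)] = (14.691*c^4 + 30.295*c^3 + 43.1515*c^2 + 27.0752*c + 21.6305)/(12.5316*c^4 + 25.842*c^3 + 41.7133*c^2 + 29.273*c + 16.0801)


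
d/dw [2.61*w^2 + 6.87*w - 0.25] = 5.22*w + 6.87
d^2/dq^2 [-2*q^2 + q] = -4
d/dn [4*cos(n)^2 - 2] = -4*sin(2*n)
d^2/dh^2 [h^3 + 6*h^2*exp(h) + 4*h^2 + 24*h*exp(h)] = 6*h^2*exp(h) + 48*h*exp(h) + 6*h + 60*exp(h) + 8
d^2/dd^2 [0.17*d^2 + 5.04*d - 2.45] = 0.340000000000000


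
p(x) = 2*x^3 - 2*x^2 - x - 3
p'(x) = 6*x^2 - 4*x - 1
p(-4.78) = -262.35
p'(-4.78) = 155.21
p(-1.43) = -11.51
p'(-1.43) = 16.99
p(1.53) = -2.05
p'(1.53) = 6.93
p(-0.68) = -3.87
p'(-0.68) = 4.49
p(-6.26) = -565.74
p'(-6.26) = 259.17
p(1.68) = -0.84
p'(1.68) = 9.21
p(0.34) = -3.49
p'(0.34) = -1.67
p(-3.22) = -87.29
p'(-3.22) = 74.09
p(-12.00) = -3735.00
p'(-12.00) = 911.00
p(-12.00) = -3735.00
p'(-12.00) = 911.00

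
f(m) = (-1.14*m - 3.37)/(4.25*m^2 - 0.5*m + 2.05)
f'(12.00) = 0.00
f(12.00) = -0.03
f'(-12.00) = 0.00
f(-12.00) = 0.02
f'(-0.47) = -1.58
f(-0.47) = -0.88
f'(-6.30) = 0.00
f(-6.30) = 0.02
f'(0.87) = 1.05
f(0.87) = -0.90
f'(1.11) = 0.74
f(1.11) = -0.69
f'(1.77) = 0.30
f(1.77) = -0.37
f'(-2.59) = -0.05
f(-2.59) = -0.01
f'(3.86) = 0.04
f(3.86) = -0.12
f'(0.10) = -0.27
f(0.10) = -1.71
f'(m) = (0.5 - 8.5*m)*(-1.14*m - 3.37)/(4.25*m^2 - 0.5*m + 2.05)^2 - 1.14/(4.25*m^2 - 0.5*m + 2.05) = (4.845*m^2 + 28.645*m - 4.022)/(18.0625*m^4 - 4.25*m^3 + 17.675*m^2 - 2.05*m + 4.2025)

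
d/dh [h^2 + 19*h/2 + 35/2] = 2*h + 19/2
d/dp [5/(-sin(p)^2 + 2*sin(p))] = 10*(sin(p) - 1)*cos(p)/((sin(p) - 2)^2*sin(p)^2)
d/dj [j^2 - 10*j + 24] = 2*j - 10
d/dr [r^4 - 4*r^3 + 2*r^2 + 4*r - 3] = 4*r^3 - 12*r^2 + 4*r + 4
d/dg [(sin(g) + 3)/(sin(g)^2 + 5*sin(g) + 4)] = (-6*sin(g) + cos(g)^2 - 12)*cos(g)/(sin(g)^2 + 5*sin(g) + 4)^2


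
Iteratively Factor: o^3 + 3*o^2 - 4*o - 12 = (o + 2)*(o^2 + o - 6) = (o - 2)*(o + 2)*(o + 3)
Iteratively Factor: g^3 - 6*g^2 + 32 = (g + 2)*(g^2 - 8*g + 16) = (g - 4)*(g + 2)*(g - 4)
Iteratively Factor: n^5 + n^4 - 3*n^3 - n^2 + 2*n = (n - 1)*(n^4 + 2*n^3 - n^2 - 2*n) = (n - 1)*(n + 2)*(n^3 - n) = n*(n - 1)*(n + 2)*(n^2 - 1) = n*(n - 1)*(n + 1)*(n + 2)*(n - 1)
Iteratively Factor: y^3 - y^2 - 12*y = (y - 4)*(y^2 + 3*y) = (y - 4)*(y + 3)*(y)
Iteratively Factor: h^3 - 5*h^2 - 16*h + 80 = (h - 5)*(h^2 - 16) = (h - 5)*(h - 4)*(h + 4)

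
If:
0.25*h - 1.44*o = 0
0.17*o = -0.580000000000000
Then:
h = -19.65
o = -3.41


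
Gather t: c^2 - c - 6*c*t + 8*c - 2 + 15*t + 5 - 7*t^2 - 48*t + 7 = c^2 + 7*c - 7*t^2 + t*(-6*c - 33) + 10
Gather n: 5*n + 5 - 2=5*n + 3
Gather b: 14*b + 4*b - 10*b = 8*b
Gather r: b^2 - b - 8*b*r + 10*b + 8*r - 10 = b^2 + 9*b + r*(8 - 8*b) - 10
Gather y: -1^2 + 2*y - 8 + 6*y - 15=8*y - 24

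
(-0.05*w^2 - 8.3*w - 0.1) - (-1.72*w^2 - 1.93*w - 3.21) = 1.67*w^2 - 6.37*w + 3.11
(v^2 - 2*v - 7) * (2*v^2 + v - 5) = 2*v^4 - 3*v^3 - 21*v^2 + 3*v + 35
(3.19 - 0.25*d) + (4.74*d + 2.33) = 4.49*d + 5.52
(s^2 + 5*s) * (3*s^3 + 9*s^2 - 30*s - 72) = 3*s^5 + 24*s^4 + 15*s^3 - 222*s^2 - 360*s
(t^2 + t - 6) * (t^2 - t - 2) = t^4 - 9*t^2 + 4*t + 12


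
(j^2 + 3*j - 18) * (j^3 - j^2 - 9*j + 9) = j^5 + 2*j^4 - 30*j^3 + 189*j - 162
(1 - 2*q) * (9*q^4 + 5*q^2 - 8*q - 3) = -18*q^5 + 9*q^4 - 10*q^3 + 21*q^2 - 2*q - 3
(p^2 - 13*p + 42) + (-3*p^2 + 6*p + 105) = -2*p^2 - 7*p + 147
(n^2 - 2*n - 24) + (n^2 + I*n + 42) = 2*n^2 - 2*n + I*n + 18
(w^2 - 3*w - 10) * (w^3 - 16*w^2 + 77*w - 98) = w^5 - 19*w^4 + 115*w^3 - 169*w^2 - 476*w + 980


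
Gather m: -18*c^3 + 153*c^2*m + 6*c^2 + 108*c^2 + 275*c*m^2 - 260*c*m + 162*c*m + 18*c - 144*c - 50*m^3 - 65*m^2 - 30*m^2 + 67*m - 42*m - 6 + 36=-18*c^3 + 114*c^2 - 126*c - 50*m^3 + m^2*(275*c - 95) + m*(153*c^2 - 98*c + 25) + 30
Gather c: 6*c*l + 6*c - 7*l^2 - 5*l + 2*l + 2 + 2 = c*(6*l + 6) - 7*l^2 - 3*l + 4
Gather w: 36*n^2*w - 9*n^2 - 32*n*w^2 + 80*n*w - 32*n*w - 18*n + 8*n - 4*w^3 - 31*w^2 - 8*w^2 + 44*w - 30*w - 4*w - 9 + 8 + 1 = -9*n^2 - 10*n - 4*w^3 + w^2*(-32*n - 39) + w*(36*n^2 + 48*n + 10)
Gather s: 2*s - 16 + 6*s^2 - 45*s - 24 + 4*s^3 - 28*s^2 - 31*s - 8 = 4*s^3 - 22*s^2 - 74*s - 48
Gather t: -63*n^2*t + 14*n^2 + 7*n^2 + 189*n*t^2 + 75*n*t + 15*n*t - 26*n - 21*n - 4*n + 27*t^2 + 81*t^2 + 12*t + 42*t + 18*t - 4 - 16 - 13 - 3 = 21*n^2 - 51*n + t^2*(189*n + 108) + t*(-63*n^2 + 90*n + 72) - 36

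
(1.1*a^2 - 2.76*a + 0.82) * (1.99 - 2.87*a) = -3.157*a^3 + 10.1102*a^2 - 7.8458*a + 1.6318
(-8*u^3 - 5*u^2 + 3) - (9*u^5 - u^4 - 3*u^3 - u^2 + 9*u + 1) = -9*u^5 + u^4 - 5*u^3 - 4*u^2 - 9*u + 2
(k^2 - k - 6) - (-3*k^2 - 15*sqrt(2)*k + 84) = 4*k^2 - k + 15*sqrt(2)*k - 90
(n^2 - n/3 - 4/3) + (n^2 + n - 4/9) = 2*n^2 + 2*n/3 - 16/9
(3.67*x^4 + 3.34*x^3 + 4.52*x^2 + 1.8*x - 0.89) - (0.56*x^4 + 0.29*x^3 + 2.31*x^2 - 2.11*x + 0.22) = 3.11*x^4 + 3.05*x^3 + 2.21*x^2 + 3.91*x - 1.11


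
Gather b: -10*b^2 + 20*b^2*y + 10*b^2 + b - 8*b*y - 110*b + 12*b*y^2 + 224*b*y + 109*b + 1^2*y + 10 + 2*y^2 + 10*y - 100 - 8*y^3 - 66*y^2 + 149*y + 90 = 20*b^2*y + b*(12*y^2 + 216*y) - 8*y^3 - 64*y^2 + 160*y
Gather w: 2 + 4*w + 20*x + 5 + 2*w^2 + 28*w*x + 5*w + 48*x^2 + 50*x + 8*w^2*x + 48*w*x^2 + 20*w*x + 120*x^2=w^2*(8*x + 2) + w*(48*x^2 + 48*x + 9) + 168*x^2 + 70*x + 7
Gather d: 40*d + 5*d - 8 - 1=45*d - 9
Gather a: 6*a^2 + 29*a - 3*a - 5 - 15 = 6*a^2 + 26*a - 20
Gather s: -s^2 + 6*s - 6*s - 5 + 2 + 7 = 4 - s^2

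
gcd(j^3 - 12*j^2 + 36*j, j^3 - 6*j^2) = j^2 - 6*j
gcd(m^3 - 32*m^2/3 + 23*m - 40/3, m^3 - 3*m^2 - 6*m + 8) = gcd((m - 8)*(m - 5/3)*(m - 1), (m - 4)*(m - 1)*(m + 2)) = m - 1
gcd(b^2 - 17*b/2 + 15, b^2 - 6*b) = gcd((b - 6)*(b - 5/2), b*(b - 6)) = b - 6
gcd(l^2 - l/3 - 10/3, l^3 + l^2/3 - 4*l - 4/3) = l - 2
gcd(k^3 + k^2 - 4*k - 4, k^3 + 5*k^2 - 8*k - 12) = k^2 - k - 2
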